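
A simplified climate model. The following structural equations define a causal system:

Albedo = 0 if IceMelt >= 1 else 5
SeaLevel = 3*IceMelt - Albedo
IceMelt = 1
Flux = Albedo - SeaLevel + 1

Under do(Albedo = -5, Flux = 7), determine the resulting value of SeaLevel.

The joint intervention fixes Albedo = -5, Flux = 7, removing each variable's own equation.
SeaLevel = 3*IceMelt - Albedo  [with IceMelt=1, Albedo=-5]  = 8

8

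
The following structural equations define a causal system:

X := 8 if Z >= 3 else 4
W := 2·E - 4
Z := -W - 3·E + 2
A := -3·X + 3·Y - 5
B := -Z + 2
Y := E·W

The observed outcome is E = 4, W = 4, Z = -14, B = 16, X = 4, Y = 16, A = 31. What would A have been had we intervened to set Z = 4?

19

The intervention breaks the incoming arrows to Z: Z := -W - 3·E + 2 no longer applies, and Z = 4.
W = 2·E - 4  [with E=4]  = 4
X = 8 if Z >= 3 else 4  [with Z=4]  = 8
Y = E·W  [with E=4, W=4]  = 16
A = -3·X + 3·Y - 5  [with X=8, Y=16]  = 19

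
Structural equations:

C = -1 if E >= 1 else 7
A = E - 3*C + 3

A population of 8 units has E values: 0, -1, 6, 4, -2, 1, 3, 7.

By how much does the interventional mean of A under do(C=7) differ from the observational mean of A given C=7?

do(C=7) breaks C's dependence on E. With C=7 fixed, A across the units is -18, -19, -12, -14, -20, -17, -15, -11, mean -15.75.
E[A|C=7] averages over only the 3 units with C=7 (E = 0, -1, -2): A = -18, -19, -20, mean -19.
Difference = -15.75 − (-19) = 3.25.

3.25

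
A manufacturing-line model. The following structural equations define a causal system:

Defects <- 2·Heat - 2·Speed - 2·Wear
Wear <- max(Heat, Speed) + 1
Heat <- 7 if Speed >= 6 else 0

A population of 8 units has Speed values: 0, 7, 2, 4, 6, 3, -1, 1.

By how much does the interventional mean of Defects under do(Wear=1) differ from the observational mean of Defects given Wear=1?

The intervention sets Wear=1 in all 8 units regardless of Speed. Recomputing Defects per unit gives -2, -2, -6, -10, 0, -8, 0, -4; average -4.
E[Defects|Wear=1] averages over only the 2 units with Wear=1 (Speed = 0, -1): Defects = -2, 0, mean -1.
Difference = -4 − (-1) = -3.

-3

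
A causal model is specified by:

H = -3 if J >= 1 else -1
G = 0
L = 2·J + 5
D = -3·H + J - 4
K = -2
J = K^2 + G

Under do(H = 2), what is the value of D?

-6

The intervention breaks the incoming arrows to H: H = -3 if J >= 1 else -1 no longer applies, and H = 2.
J = K^2 + G  [with K=-2, G=0]  = 4
D = -3·H + J - 4  [with H=2, J=4]  = -6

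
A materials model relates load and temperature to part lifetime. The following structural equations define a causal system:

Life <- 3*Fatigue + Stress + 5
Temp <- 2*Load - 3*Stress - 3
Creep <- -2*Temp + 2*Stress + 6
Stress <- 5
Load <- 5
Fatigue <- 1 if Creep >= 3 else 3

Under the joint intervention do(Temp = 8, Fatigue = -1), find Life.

7

Setting Temp = 8, Fatigue = -1 by intervention discards those variables' equations.
Life = 3*Fatigue + Stress + 5  [with Fatigue=-1, Stress=5]  = 7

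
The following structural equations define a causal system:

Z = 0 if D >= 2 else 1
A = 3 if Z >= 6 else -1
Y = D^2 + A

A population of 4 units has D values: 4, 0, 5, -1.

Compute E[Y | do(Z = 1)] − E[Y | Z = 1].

10

do(Z=1) breaks Z's dependence on D. With Z=1 fixed, Y across the units is 15, -1, 24, 0, mean 9.5.
E[Y|Z=1] averages over only the 2 units with Z=1 (D = 0, -1): Y = -1, 0, mean -0.5.
Difference = 9.5 − (-0.5) = 10.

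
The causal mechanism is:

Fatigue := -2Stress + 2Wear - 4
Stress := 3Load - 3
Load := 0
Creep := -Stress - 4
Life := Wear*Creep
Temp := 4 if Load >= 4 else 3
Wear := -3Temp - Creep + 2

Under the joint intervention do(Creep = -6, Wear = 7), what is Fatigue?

16

The joint intervention fixes Creep = -6, Wear = 7, removing each variable's own equation.
Stress = 3Load - 3  [with Load=0]  = -3
Fatigue = -2Stress + 2Wear - 4  [with Stress=-3, Wear=7]  = 16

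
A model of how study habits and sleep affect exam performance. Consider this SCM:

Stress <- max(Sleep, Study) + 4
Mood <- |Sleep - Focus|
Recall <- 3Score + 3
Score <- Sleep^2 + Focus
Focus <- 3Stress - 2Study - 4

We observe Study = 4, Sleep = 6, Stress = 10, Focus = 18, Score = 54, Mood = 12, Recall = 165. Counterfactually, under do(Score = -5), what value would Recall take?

-12

Under do(Score=-5), the mechanism Score <- Sleep^2 + Focus is discarded; Score is fixed at -5.
Recall = 3Score + 3  [with Score=-5]  = -12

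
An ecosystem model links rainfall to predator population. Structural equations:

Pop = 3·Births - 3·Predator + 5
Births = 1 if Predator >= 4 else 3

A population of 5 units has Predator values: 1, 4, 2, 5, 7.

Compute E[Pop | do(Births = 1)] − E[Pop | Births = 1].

Under do(Births=1), Births's equation is replaced by Births=1 for every unit. Per-unit Pop: 5, -4, 2, -7, -13. Mean = -3.4.
Conditioning on Births=1 selects the 3 unit(s) with Predator ∈ {4, 5, 7}. Their Pop values: -4, -7, -13. Mean = -8.
Difference = -3.4 − (-8) = 4.6.

4.6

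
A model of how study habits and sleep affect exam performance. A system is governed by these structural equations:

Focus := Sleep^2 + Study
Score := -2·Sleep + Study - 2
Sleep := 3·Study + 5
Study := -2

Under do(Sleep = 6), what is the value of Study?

-2

Under do(Sleep=6), the mechanism Sleep := 3·Study + 5 is discarded; Sleep is fixed at 6.
Study is not downstream of the intervention, so its value is determined by the original equations.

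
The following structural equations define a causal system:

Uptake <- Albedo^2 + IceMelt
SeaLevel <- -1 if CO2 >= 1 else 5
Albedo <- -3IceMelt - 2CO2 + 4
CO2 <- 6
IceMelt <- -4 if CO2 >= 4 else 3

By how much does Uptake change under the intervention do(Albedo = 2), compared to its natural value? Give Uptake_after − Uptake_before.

-12

do(Albedo=2) replaces the equation Albedo <- -3IceMelt - 2CO2 + 4 with the constant Albedo = 2.
IceMelt = -4 if CO2 >= 4 else 3  [with CO2=6]  = -4
Uptake = Albedo^2 + IceMelt  [with Albedo=2, IceMelt=-4]  = 0
Without intervention: IceMelt = -4 if CO2 >= 4 else 3  [with CO2=6]  = -4; Albedo = -3IceMelt - 2CO2 + 4  [with IceMelt=-4, CO2=6]  = 4; Uptake = Albedo^2 + IceMelt  [with Albedo=4, IceMelt=-4]  = 12.
Change = 0 − 12 = -12.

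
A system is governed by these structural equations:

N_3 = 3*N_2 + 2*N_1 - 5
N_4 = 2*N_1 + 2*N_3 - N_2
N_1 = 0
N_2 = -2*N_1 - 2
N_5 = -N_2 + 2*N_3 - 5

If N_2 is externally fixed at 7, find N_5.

20

do(N_2=7) replaces the equation N_2 = -2*N_1 - 2 with the constant N_2 = 7.
N_3 = 3*N_2 + 2*N_1 - 5  [with N_2=7, N_1=0]  = 16
N_5 = -N_2 + 2*N_3 - 5  [with N_2=7, N_3=16]  = 20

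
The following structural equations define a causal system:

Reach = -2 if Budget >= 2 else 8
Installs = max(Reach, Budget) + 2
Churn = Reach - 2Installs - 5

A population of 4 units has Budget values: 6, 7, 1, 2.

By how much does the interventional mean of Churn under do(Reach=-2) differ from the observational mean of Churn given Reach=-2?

2

The intervention sets Reach=-2 in all 4 units regardless of Budget. Recomputing Churn per unit gives -23, -25, -13, -15; average -19.
Observing Reach=-2 restricts to units where Reach's equation naturally yields -2: Budget ∈ {6, 7, 2}. In that subpopulation Churn = -23, -25, -15, mean -21.
Difference = -19 − (-21) = 2.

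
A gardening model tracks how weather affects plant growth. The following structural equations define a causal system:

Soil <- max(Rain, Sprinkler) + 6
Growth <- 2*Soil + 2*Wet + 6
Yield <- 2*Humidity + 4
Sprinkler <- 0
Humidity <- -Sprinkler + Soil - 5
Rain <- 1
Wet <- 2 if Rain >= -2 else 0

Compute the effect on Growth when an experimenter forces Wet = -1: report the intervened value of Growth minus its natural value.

-6

Intervening sets Wet = -1 and removes its equation (Wet <- 2 if Rain >= -2 else 0).
Soil = max(Rain, Sprinkler) + 6  [with Rain=1, Sprinkler=0]  = 7
Growth = 2*Soil + 2*Wet + 6  [with Soil=7, Wet=-1]  = 18
Without intervention: Soil = max(Rain, Sprinkler) + 6  [with Rain=1, Sprinkler=0]  = 7; Wet = 2 if Rain >= -2 else 0  [with Rain=1]  = 2; Growth = 2*Soil + 2*Wet + 6  [with Soil=7, Wet=2]  = 24.
Change = 18 − 24 = -6.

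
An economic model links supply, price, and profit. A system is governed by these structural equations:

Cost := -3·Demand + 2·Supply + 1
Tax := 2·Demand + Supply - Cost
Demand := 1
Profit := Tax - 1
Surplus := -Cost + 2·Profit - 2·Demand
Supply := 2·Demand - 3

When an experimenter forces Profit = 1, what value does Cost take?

-4

do(Profit=1) replaces the equation Profit := Tax - 1 with the constant Profit = 1.
Cost is not downstream of the intervention, so its value is determined by the original equations.
Supply = 2·Demand - 3  [with Demand=1]  = -1
Cost = -3·Demand + 2·Supply + 1  [with Demand=1, Supply=-1]  = -4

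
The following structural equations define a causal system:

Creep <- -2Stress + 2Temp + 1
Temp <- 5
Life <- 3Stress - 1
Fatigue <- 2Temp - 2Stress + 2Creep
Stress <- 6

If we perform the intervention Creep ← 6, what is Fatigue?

10

The intervention breaks the incoming arrows to Creep: Creep <- -2Stress + 2Temp + 1 no longer applies, and Creep = 6.
Fatigue = 2Temp - 2Stress + 2Creep  [with Temp=5, Stress=6, Creep=6]  = 10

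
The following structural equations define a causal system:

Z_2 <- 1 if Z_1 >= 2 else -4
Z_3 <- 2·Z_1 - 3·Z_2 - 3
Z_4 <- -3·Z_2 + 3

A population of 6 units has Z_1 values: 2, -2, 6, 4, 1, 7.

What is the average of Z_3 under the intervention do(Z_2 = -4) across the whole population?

15

Under do(Z_2=-4), Z_2's equation is replaced by Z_2=-4 for every unit. Per-unit Z_3: 13, 5, 21, 17, 11, 23. Mean = 15.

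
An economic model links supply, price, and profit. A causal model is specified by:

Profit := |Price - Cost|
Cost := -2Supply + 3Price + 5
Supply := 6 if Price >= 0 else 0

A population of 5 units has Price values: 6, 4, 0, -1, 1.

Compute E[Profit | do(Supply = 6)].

The intervention sets Supply=6 in all 5 units regardless of Price. Recomputing Profit per unit gives 5, 1, 7, 9, 5; average 5.4.

5.4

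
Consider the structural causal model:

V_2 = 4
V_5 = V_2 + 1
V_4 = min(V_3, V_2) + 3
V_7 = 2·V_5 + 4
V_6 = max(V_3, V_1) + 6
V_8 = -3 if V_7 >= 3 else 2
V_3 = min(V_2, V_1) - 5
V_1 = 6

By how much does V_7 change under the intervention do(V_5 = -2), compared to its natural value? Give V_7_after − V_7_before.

-14

Under do(V_5=-2), the mechanism V_5 = V_2 + 1 is discarded; V_5 is fixed at -2.
V_7 = 2·V_5 + 4  [with V_5=-2]  = 0
Without intervention: V_5 = V_2 + 1  [with V_2=4]  = 5; V_7 = 2·V_5 + 4  [with V_5=5]  = 14.
Change = 0 − 14 = -14.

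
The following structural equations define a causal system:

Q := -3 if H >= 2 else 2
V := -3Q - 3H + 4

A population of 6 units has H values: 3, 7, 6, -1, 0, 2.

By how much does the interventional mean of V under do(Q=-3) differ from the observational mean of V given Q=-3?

Under do(Q=-3), Q's equation is replaced by Q=-3 for every unit. Per-unit V: 4, -8, -5, 16, 13, 7. Mean = 4.5.
Conditioning on Q=-3 selects the 4 unit(s) with H ∈ {3, 7, 6, 2}. Their V values: 4, -8, -5, 7. Mean = -0.5.
Difference = 4.5 − (-0.5) = 5.

5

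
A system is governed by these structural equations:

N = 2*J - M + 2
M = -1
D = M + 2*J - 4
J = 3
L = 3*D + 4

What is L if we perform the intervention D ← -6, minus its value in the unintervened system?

-21

Intervening sets D = -6 and removes its equation (D = M + 2*J - 4).
L = 3*D + 4  [with D=-6]  = -14
Without intervention: D = M + 2*J - 4  [with M=-1, J=3]  = 1; L = 3*D + 4  [with D=1]  = 7.
Change = -14 − 7 = -21.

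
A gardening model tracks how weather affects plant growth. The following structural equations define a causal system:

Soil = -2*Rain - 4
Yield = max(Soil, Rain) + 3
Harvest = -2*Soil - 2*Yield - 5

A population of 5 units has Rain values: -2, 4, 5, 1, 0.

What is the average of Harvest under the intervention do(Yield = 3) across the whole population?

3.4

do(Yield=3) breaks Yield's dependence on Rain. With Yield=3 fixed, Harvest across the units is -11, 13, 17, 1, -3, mean 3.4.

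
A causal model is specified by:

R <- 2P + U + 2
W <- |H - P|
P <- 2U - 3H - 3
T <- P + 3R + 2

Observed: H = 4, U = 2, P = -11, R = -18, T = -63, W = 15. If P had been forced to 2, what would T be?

28

do(P=2) replaces the equation P <- 2U - 3H - 3 with the constant P = 2.
R = 2P + U + 2  [with P=2, U=2]  = 8
T = P + 3R + 2  [with P=2, R=8]  = 28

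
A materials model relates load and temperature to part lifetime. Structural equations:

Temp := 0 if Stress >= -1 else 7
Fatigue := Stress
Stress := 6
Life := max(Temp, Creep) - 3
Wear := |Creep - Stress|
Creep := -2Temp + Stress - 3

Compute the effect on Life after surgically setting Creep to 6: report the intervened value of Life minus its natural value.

3

The intervention breaks the incoming arrows to Creep: Creep := -2Temp + Stress - 3 no longer applies, and Creep = 6.
Temp = 0 if Stress >= -1 else 7  [with Stress=6]  = 0
Life = max(Temp, Creep) - 3  [with Temp=0, Creep=6]  = 3
Without intervention: Temp = 0 if Stress >= -1 else 7  [with Stress=6]  = 0; Creep = -2Temp + Stress - 3  [with Temp=0, Stress=6]  = 3; Life = max(Temp, Creep) - 3  [with Temp=0, Creep=3]  = 0.
Change = 3 − 0 = 3.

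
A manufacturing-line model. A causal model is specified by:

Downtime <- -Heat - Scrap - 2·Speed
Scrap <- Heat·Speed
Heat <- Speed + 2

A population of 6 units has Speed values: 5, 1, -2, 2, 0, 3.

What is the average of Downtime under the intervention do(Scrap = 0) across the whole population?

Under do(Scrap=0), Scrap's equation is replaced by Scrap=0 for every unit. Per-unit Downtime: -17, -5, 4, -8, -2, -11. Mean = -6.5.

-6.5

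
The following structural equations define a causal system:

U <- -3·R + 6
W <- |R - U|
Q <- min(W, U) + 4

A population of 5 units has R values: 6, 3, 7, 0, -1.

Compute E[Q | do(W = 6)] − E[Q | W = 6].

Under do(W=6), W's equation is replaced by W=6 for every unit. Per-unit Q: -8, 1, -11, 10, 10. Mean = 0.4.
E[Q|W=6] averages over only the 2 units with W=6 (R = 3, 0): Q = 1, 10, mean 5.5.
Difference = 0.4 − 5.5 = -5.1.

-5.1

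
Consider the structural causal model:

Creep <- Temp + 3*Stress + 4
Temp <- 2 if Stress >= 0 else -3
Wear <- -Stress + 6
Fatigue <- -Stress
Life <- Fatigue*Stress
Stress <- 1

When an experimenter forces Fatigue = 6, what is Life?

The intervention breaks the incoming arrows to Fatigue: Fatigue <- -Stress no longer applies, and Fatigue = 6.
Life = Fatigue*Stress  [with Fatigue=6, Stress=1]  = 6

6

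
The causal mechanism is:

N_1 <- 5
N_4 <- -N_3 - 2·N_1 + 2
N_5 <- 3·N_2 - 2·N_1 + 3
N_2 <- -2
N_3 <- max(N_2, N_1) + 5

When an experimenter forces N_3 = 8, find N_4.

The intervention breaks the incoming arrows to N_3: N_3 <- max(N_2, N_1) + 5 no longer applies, and N_3 = 8.
N_4 = -N_3 - 2·N_1 + 2  [with N_3=8, N_1=5]  = -16

-16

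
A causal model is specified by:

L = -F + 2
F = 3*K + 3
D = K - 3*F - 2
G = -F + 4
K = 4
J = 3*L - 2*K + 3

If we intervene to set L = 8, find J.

19

Under do(L=8), the mechanism L = -F + 2 is discarded; L is fixed at 8.
J = 3*L - 2*K + 3  [with L=8, K=4]  = 19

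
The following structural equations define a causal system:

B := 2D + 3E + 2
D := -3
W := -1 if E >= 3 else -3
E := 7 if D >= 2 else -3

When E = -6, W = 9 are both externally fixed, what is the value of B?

The joint intervention fixes E = -6, W = 9, removing each variable's own equation.
B = 2D + 3E + 2  [with D=-3, E=-6]  = -22

-22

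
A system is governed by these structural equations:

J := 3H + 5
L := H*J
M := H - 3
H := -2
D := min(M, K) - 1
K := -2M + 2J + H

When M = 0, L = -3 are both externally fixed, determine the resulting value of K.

The joint intervention fixes M = 0, L = -3, removing each variable's own equation.
J = 3H + 5  [with H=-2]  = -1
K = -2M + 2J + H  [with M=0, J=-1, H=-2]  = -4

-4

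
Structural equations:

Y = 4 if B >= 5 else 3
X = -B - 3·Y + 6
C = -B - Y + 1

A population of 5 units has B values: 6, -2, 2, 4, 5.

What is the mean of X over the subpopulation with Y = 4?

Observing Y=4 restricts to units where Y's equation naturally yields 4: B ∈ {6, 5}. In that subpopulation X = -12, -11, mean -11.5.

-11.5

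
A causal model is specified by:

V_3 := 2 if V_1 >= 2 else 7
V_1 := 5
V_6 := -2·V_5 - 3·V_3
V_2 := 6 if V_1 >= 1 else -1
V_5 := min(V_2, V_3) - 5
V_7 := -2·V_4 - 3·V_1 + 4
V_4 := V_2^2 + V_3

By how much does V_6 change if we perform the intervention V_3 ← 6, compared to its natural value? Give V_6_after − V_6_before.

-20

The intervention breaks the incoming arrows to V_3: V_3 := 2 if V_1 >= 2 else 7 no longer applies, and V_3 = 6.
V_2 = 6 if V_1 >= 1 else -1  [with V_1=5]  = 6
V_5 = min(V_2, V_3) - 5  [with V_2=6, V_3=6]  = 1
V_6 = -2·V_5 - 3·V_3  [with V_5=1, V_3=6]  = -20
Without intervention: V_2 = 6 if V_1 >= 1 else -1  [with V_1=5]  = 6; V_3 = 2 if V_1 >= 2 else 7  [with V_1=5]  = 2; V_5 = min(V_2, V_3) - 5  [with V_2=6, V_3=2]  = -3; V_6 = -2·V_5 - 3·V_3  [with V_5=-3, V_3=2]  = 0.
Change = -20 − 0 = -20.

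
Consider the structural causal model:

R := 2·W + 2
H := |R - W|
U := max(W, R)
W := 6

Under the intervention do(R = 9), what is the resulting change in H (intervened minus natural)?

Under do(R=9), the mechanism R := 2·W + 2 is discarded; R is fixed at 9.
H = |R - W|  [with R=9, W=6]  = 3
Without intervention: R = 2·W + 2  [with W=6]  = 14; H = |R - W|  [with R=14, W=6]  = 8.
Change = 3 − 8 = -5.

-5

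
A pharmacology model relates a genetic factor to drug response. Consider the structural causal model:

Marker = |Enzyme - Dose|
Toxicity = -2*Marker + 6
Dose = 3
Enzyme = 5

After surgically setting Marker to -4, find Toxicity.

14

The intervention breaks the incoming arrows to Marker: Marker = |Enzyme - Dose| no longer applies, and Marker = -4.
Toxicity = -2*Marker + 6  [with Marker=-4]  = 14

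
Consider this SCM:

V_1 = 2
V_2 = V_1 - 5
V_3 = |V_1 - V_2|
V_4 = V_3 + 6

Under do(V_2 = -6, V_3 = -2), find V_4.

4

Setting V_2 = -6, V_3 = -2 by intervention discards those variables' equations.
V_4 = V_3 + 6  [with V_3=-2]  = 4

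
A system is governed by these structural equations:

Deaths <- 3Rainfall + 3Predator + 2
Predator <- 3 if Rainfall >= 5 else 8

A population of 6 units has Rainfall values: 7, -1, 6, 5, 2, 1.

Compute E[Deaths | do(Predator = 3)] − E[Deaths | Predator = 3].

Every unit gets Predator=3 under the intervention. Deaths values become 32, 8, 29, 26, 17, 14; E[Deaths|do(Predator=3)] = 21.
E[Deaths|Predator=3] averages over only the 3 units with Predator=3 (Rainfall = 7, 6, 5): Deaths = 32, 29, 26, mean 29.
Difference = 21 − 29 = -8.

-8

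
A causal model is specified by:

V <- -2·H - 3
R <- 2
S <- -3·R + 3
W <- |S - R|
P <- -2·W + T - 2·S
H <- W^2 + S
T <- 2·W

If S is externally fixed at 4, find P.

-8

Under do(S=4), the mechanism S <- -3·R + 3 is discarded; S is fixed at 4.
W = |S - R|  [with S=4, R=2]  = 2
T = 2·W  [with W=2]  = 4
P = -2·W + T - 2·S  [with W=2, T=4, S=4]  = -8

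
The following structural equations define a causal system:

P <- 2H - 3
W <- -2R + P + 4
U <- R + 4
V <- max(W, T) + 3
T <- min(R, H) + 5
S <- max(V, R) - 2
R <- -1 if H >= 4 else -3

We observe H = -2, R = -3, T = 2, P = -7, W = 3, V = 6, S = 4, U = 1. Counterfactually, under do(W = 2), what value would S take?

3

Under do(W=2), the mechanism W <- -2R + P + 4 is discarded; W is fixed at 2.
R = -1 if H >= 4 else -3  [with H=-2]  = -3
T = min(R, H) + 5  [with R=-3, H=-2]  = 2
V = max(W, T) + 3  [with W=2, T=2]  = 5
S = max(V, R) - 2  [with V=5, R=-3]  = 3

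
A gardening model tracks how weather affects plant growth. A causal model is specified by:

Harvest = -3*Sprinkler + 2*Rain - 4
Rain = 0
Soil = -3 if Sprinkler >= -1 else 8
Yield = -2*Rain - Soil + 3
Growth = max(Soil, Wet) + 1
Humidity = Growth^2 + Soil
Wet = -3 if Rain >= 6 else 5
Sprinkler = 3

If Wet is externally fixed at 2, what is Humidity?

Under do(Wet=2), the mechanism Wet = -3 if Rain >= 6 else 5 is discarded; Wet is fixed at 2.
Soil = -3 if Sprinkler >= -1 else 8  [with Sprinkler=3]  = -3
Growth = max(Soil, Wet) + 1  [with Soil=-3, Wet=2]  = 3
Humidity = Growth^2 + Soil  [with Growth=3, Soil=-3]  = 6

6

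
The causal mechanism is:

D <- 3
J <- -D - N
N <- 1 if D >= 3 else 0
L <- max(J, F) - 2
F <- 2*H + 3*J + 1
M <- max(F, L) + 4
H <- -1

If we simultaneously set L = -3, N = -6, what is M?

Under do(L = -3, N = -6), each intervened variable's structural equation is replaced by its fixed value.
J = -D - N  [with D=3, N=-6]  = 3
F = 2*H + 3*J + 1  [with H=-1, J=3]  = 8
M = max(F, L) + 4  [with F=8, L=-3]  = 12

12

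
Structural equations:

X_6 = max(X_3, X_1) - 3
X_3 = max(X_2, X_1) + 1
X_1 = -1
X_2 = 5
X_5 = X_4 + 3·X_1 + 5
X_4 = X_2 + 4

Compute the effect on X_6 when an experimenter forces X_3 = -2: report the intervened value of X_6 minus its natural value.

The intervention breaks the incoming arrows to X_3: X_3 = max(X_2, X_1) + 1 no longer applies, and X_3 = -2.
X_6 = max(X_3, X_1) - 3  [with X_3=-2, X_1=-1]  = -4
Without intervention: X_3 = max(X_2, X_1) + 1  [with X_2=5, X_1=-1]  = 6; X_6 = max(X_3, X_1) - 3  [with X_3=6, X_1=-1]  = 3.
Change = -4 − 3 = -7.

-7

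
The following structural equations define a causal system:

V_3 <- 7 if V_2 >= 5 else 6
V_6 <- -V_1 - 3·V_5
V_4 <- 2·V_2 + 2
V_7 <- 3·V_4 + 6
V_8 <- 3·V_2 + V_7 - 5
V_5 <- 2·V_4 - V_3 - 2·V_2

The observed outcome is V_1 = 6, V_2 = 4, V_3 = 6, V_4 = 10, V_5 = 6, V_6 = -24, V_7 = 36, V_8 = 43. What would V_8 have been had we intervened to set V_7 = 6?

13

do(V_7=6) replaces the equation V_7 <- 3·V_4 + 6 with the constant V_7 = 6.
V_8 = 3·V_2 + V_7 - 5  [with V_2=4, V_7=6]  = 13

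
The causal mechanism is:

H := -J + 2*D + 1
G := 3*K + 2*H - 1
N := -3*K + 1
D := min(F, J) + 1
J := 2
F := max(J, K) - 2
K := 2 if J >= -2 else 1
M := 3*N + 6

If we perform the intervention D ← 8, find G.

35

do(D=8) replaces the equation D := min(F, J) + 1 with the constant D = 8.
K = 2 if J >= -2 else 1  [with J=2]  = 2
H = -J + 2*D + 1  [with J=2, D=8]  = 15
G = 3*K + 2*H - 1  [with K=2, H=15]  = 35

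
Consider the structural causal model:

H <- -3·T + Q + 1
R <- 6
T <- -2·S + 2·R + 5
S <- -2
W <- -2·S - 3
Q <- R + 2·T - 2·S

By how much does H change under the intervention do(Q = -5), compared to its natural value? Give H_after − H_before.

Intervening sets Q = -5 and removes its equation (Q <- R + 2·T - 2·S).
T = -2·S + 2·R + 5  [with S=-2, R=6]  = 21
H = -3·T + Q + 1  [with T=21, Q=-5]  = -67
Without intervention: T = -2·S + 2·R + 5  [with S=-2, R=6]  = 21; Q = R + 2·T - 2·S  [with R=6, T=21, S=-2]  = 52; H = -3·T + Q + 1  [with T=21, Q=52]  = -10.
Change = -67 − (-10) = -57.

-57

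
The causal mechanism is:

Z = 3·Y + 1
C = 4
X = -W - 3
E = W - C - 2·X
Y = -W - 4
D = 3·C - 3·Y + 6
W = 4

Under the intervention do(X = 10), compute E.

-20

The intervention breaks the incoming arrows to X: X = -W - 3 no longer applies, and X = 10.
E = W - C - 2·X  [with W=4, C=4, X=10]  = -20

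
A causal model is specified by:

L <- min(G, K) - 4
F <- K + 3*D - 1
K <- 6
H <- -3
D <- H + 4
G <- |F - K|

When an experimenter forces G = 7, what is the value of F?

The intervention breaks the incoming arrows to G: G <- |F - K| no longer applies, and G = 7.
Since F is not a descendant of the intervened variable, it is unaffected.
D = H + 4  [with H=-3]  = 1
F = K + 3*D - 1  [with K=6, D=1]  = 8

8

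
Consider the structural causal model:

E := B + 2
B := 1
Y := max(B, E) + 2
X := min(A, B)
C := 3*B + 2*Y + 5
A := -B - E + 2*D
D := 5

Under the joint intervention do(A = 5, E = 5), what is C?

The joint intervention fixes A = 5, E = 5, removing each variable's own equation.
Y = max(B, E) + 2  [with B=1, E=5]  = 7
C = 3*B + 2*Y + 5  [with B=1, Y=7]  = 22

22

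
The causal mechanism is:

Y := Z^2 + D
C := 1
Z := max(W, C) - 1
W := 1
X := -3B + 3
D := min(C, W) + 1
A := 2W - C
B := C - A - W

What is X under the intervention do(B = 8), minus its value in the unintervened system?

do(B=8) replaces the equation B := C - A - W with the constant B = 8.
X = -3B + 3  [with B=8]  = -21
Without intervention: A = 2W - C  [with W=1, C=1]  = 1; B = C - A - W  [with C=1, A=1, W=1]  = -1; X = -3B + 3  [with B=-1]  = 6.
Change = -21 − 6 = -27.

-27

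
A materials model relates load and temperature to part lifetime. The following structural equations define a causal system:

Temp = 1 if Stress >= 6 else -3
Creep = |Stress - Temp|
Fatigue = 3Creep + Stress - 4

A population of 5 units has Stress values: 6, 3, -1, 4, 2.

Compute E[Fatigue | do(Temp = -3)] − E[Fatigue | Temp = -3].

The intervention sets Temp=-3 in all 5 units regardless of Stress. Recomputing Fatigue per unit gives 29, 17, 1, 21, 13; average 16.2.
Observing Temp=-3 restricts to units where Temp's equation naturally yields -3: Stress ∈ {3, -1, 4, 2}. In that subpopulation Fatigue = 17, 1, 21, 13, mean 13.
Difference = 16.2 − 13 = 3.2.

3.2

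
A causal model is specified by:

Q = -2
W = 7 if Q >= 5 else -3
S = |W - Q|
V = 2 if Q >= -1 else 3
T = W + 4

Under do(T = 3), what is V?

The intervention breaks the incoming arrows to T: T = W + 4 no longer applies, and T = 3.
Since V is not a descendant of the intervened variable, it is unaffected.
V = 2 if Q >= -1 else 3  [with Q=-2]  = 3

3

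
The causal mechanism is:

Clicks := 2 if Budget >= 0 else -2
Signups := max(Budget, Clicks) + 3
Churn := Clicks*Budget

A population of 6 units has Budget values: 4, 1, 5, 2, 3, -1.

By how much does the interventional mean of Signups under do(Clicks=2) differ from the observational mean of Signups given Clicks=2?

do(Clicks=2) breaks Clicks's dependence on Budget. With Clicks=2 fixed, Signups across the units is 7, 5, 8, 5, 6, 5, mean 6.
E[Signups|Clicks=2] averages over only the 5 units with Clicks=2 (Budget = 4, 1, 5, 2, 3): Signups = 7, 5, 8, 5, 6, mean 6.2.
Difference = 6 − 6.2 = -0.2.

-0.2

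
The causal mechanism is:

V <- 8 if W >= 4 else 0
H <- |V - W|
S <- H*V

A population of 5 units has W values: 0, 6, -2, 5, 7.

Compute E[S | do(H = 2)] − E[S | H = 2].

1.6

do(H=2) breaks H's dependence on W. With H=2 fixed, S across the units is 0, 16, 0, 16, 16, mean 9.6.
Observing H=2 restricts to units where H's equation naturally yields 2: W ∈ {6, -2}. In that subpopulation S = 16, 0, mean 8.
Difference = 9.6 − 8 = 1.6.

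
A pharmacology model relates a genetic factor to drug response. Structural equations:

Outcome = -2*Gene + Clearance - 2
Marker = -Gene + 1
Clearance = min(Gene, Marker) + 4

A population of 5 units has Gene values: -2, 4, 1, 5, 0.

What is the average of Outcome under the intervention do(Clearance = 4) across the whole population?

-1.2

Every unit gets Clearance=4 under the intervention. Outcome values become 6, -6, 0, -8, 2; E[Outcome|do(Clearance=4)] = -1.2.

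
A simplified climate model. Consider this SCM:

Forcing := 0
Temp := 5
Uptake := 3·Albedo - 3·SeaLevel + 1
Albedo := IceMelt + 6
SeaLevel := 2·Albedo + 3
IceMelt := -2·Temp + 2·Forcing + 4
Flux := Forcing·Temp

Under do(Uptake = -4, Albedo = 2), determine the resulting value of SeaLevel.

7

Under do(Uptake = -4, Albedo = 2), each intervened variable's structural equation is replaced by its fixed value.
SeaLevel = 2·Albedo + 3  [with Albedo=2]  = 7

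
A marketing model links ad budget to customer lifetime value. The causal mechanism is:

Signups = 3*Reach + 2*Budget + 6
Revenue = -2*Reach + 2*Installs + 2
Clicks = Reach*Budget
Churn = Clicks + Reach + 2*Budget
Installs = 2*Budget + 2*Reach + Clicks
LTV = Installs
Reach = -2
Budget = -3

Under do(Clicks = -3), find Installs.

The intervention breaks the incoming arrows to Clicks: Clicks = Reach*Budget no longer applies, and Clicks = -3.
Installs = 2*Budget + 2*Reach + Clicks  [with Budget=-3, Reach=-2, Clicks=-3]  = -13

-13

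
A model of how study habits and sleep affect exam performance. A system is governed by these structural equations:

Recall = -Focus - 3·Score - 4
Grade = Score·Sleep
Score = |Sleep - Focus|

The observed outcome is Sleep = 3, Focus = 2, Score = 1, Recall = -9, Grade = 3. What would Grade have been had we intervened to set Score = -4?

-12

do(Score=-4) replaces the equation Score = |Sleep - Focus| with the constant Score = -4.
Grade = Score·Sleep  [with Score=-4, Sleep=3]  = -12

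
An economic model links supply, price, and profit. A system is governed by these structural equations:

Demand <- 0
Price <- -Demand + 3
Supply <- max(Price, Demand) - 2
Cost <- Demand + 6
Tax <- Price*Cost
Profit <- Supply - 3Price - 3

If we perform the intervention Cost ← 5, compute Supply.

1

Under do(Cost=5), the mechanism Cost <- Demand + 6 is discarded; Cost is fixed at 5.
Since Supply is not a descendant of the intervened variable, it is unaffected.
Price = -Demand + 3  [with Demand=0]  = 3
Supply = max(Price, Demand) - 2  [with Price=3, Demand=0]  = 1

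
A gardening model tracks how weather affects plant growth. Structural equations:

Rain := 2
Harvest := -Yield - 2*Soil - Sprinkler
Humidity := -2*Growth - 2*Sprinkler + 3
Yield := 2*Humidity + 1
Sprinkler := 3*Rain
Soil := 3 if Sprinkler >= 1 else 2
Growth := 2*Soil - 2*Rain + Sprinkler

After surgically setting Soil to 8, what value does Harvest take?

The intervention breaks the incoming arrows to Soil: Soil := 3 if Sprinkler >= 1 else 2 no longer applies, and Soil = 8.
Sprinkler = 3*Rain  [with Rain=2]  = 6
Growth = 2*Soil - 2*Rain + Sprinkler  [with Soil=8, Rain=2, Sprinkler=6]  = 18
Humidity = -2*Growth - 2*Sprinkler + 3  [with Growth=18, Sprinkler=6]  = -45
Yield = 2*Humidity + 1  [with Humidity=-45]  = -89
Harvest = -Yield - 2*Soil - Sprinkler  [with Yield=-89, Soil=8, Sprinkler=6]  = 67

67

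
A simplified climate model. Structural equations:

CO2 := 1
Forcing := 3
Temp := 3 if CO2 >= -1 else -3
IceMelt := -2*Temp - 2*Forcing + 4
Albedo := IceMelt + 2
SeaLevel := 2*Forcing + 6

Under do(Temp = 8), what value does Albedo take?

do(Temp=8) replaces the equation Temp := 3 if CO2 >= -1 else -3 with the constant Temp = 8.
IceMelt = -2*Temp - 2*Forcing + 4  [with Temp=8, Forcing=3]  = -18
Albedo = IceMelt + 2  [with IceMelt=-18]  = -16

-16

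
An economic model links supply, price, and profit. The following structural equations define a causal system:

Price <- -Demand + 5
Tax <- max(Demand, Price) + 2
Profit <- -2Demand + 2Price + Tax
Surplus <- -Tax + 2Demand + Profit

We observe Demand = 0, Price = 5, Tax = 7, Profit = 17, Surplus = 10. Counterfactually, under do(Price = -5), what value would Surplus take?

do(Price=-5) replaces the equation Price <- -Demand + 5 with the constant Price = -5.
Tax = max(Demand, Price) + 2  [with Demand=0, Price=-5]  = 2
Profit = -2Demand + 2Price + Tax  [with Demand=0, Price=-5, Tax=2]  = -8
Surplus = -Tax + 2Demand + Profit  [with Tax=2, Demand=0, Profit=-8]  = -10

-10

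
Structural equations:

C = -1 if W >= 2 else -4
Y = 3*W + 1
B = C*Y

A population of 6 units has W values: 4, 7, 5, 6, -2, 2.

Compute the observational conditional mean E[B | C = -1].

-15.4

Observing C=-1 restricts to units where C's equation naturally yields -1: W ∈ {4, 7, 5, 6, 2}. In that subpopulation B = -13, -22, -16, -19, -7, mean -15.4.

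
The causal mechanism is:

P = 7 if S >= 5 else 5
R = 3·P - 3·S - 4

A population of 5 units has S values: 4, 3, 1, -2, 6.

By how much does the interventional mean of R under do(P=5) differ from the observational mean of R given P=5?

-2.7

Under do(P=5), P's equation is replaced by P=5 for every unit. Per-unit R: -1, 2, 8, 17, -7. Mean = 3.8.
Observing P=5 restricts to units where P's equation naturally yields 5: S ∈ {4, 3, 1, -2}. In that subpopulation R = -1, 2, 8, 17, mean 6.5.
Difference = 3.8 − 6.5 = -2.7.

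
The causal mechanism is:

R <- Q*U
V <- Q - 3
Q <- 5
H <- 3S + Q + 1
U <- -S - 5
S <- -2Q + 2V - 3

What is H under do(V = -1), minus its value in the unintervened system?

Under do(V=-1), the mechanism V <- Q - 3 is discarded; V is fixed at -1.
S = -2Q + 2V - 3  [with Q=5, V=-1]  = -15
H = 3S + Q + 1  [with S=-15, Q=5]  = -39
Without intervention: V = Q - 3  [with Q=5]  = 2; S = -2Q + 2V - 3  [with Q=5, V=2]  = -9; H = 3S + Q + 1  [with S=-9, Q=5]  = -21.
Change = -39 − (-21) = -18.

-18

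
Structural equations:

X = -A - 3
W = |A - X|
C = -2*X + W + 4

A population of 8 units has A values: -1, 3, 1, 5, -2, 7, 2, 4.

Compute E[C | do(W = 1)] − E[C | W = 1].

7.75

do(W=1) breaks W's dependence on A. With W=1 fixed, C across the units is 9, 17, 13, 21, 7, 25, 15, 19, mean 15.75.
Conditioning on W=1 selects the 2 unit(s) with A ∈ {-1, -2}. Their C values: 9, 7. Mean = 8.
Difference = 15.75 − 8 = 7.75.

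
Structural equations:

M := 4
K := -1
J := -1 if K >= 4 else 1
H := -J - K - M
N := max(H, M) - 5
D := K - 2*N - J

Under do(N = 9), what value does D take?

-20

The intervention breaks the incoming arrows to N: N := max(H, M) - 5 no longer applies, and N = 9.
J = -1 if K >= 4 else 1  [with K=-1]  = 1
D = K - 2*N - J  [with K=-1, N=9, J=1]  = -20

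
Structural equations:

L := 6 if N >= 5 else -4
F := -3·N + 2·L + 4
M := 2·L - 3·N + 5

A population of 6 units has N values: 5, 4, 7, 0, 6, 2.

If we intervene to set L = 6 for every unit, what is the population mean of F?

4

Every unit gets L=6 under the intervention. F values become 1, 4, -5, 16, -2, 10; E[F|do(L=6)] = 4.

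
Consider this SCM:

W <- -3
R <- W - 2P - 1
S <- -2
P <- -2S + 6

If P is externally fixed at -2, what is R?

0

The intervention breaks the incoming arrows to P: P <- -2S + 6 no longer applies, and P = -2.
R = W - 2P - 1  [with W=-3, P=-2]  = 0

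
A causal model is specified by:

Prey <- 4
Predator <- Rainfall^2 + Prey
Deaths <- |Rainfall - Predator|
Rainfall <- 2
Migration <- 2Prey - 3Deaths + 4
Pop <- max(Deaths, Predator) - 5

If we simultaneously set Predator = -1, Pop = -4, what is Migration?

3

The joint intervention fixes Predator = -1, Pop = -4, removing each variable's own equation.
Deaths = |Rainfall - Predator|  [with Rainfall=2, Predator=-1]  = 3
Migration = 2Prey - 3Deaths + 4  [with Prey=4, Deaths=3]  = 3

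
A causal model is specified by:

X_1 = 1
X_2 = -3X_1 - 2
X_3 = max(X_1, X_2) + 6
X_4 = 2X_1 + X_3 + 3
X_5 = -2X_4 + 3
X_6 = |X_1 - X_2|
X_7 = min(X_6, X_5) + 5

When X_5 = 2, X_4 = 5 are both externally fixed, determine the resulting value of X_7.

Setting X_5 = 2, X_4 = 5 by intervention discards those variables' equations.
X_2 = -3X_1 - 2  [with X_1=1]  = -5
X_6 = |X_1 - X_2|  [with X_1=1, X_2=-5]  = 6
X_7 = min(X_6, X_5) + 5  [with X_6=6, X_5=2]  = 7

7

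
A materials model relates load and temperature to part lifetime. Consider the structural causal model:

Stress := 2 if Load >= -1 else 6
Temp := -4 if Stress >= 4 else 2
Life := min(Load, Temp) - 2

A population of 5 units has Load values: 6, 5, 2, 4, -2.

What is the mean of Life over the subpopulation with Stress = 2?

E[Life|Stress=2] averages over only the 4 units with Stress=2 (Load = 6, 5, 2, 4): Life = 0, 0, 0, 0, mean 0.

0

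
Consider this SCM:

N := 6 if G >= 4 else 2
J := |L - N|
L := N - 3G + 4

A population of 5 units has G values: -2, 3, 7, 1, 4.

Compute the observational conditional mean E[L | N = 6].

Observing N=6 restricts to units where N's equation naturally yields 6: G ∈ {7, 4}. In that subpopulation L = -11, -2, mean -6.5.

-6.5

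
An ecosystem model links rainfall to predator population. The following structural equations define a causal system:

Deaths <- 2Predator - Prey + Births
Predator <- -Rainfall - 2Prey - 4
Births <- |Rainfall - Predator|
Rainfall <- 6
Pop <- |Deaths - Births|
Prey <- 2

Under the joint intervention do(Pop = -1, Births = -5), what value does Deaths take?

Setting Pop = -1, Births = -5 by intervention discards those variables' equations.
Predator = -Rainfall - 2Prey - 4  [with Rainfall=6, Prey=2]  = -14
Deaths = 2Predator - Prey + Births  [with Predator=-14, Prey=2, Births=-5]  = -35

-35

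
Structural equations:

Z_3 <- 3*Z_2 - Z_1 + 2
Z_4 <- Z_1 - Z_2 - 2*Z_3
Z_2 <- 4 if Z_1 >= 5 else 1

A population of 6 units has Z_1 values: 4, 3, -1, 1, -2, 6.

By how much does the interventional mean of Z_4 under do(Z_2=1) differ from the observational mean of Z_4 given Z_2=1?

2.5

do(Z_2=1) breaks Z_2's dependence on Z_1. With Z_2=1 fixed, Z_4 across the units is 1, -2, -14, -8, -17, 7, mean -5.5.
Conditioning on Z_2=1 selects the 5 unit(s) with Z_1 ∈ {4, 3, -1, 1, -2}. Their Z_4 values: 1, -2, -14, -8, -17. Mean = -8.
Difference = -5.5 − (-8) = 2.5.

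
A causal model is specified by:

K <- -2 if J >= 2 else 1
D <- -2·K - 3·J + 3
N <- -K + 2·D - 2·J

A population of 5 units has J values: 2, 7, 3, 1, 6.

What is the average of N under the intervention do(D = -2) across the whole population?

-10.2

The intervention sets D=-2 in all 5 units regardless of J. Recomputing N per unit gives -6, -16, -8, -7, -14; average -10.2.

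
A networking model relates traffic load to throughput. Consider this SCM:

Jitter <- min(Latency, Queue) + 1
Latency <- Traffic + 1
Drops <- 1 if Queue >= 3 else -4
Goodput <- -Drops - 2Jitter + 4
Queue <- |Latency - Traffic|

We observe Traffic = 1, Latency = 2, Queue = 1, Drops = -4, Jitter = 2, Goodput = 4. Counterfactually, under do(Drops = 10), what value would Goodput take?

Under do(Drops=10), the mechanism Drops <- 1 if Queue >= 3 else -4 is discarded; Drops is fixed at 10.
Latency = Traffic + 1  [with Traffic=1]  = 2
Queue = |Latency - Traffic|  [with Latency=2, Traffic=1]  = 1
Jitter = min(Latency, Queue) + 1  [with Latency=2, Queue=1]  = 2
Goodput = -Drops - 2Jitter + 4  [with Drops=10, Jitter=2]  = -10

-10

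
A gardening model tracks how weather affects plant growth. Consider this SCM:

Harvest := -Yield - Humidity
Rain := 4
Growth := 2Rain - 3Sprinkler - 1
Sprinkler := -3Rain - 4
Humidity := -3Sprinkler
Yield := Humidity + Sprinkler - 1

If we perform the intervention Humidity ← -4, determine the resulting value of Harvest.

25

Under do(Humidity=-4), the mechanism Humidity := -3Sprinkler is discarded; Humidity is fixed at -4.
Sprinkler = -3Rain - 4  [with Rain=4]  = -16
Yield = Humidity + Sprinkler - 1  [with Humidity=-4, Sprinkler=-16]  = -21
Harvest = -Yield - Humidity  [with Yield=-21, Humidity=-4]  = 25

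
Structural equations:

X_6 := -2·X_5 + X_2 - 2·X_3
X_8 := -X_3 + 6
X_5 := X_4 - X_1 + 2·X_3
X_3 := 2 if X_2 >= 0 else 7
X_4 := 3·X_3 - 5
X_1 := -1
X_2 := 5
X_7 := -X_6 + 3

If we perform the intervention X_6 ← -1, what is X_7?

Intervening sets X_6 = -1 and removes its equation (X_6 := -2·X_5 + X_2 - 2·X_3).
X_7 = -X_6 + 3  [with X_6=-1]  = 4

4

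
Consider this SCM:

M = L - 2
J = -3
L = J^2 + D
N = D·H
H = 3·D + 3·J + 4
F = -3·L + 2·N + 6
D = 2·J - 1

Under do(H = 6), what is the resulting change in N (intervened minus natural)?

-224

The intervention breaks the incoming arrows to H: H = 3·D + 3·J + 4 no longer applies, and H = 6.
D = 2·J - 1  [with J=-3]  = -7
N = D·H  [with D=-7, H=6]  = -42
Without intervention: D = 2·J - 1  [with J=-3]  = -7; H = 3·D + 3·J + 4  [with D=-7, J=-3]  = -26; N = D·H  [with D=-7, H=-26]  = 182.
Change = -42 − 182 = -224.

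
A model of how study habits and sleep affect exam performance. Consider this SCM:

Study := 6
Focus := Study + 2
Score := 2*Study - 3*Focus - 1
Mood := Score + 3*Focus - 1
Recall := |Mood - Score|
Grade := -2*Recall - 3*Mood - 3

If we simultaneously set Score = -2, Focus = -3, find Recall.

10

Setting Score = -2, Focus = -3 by intervention discards those variables' equations.
Mood = Score + 3*Focus - 1  [with Score=-2, Focus=-3]  = -12
Recall = |Mood - Score|  [with Mood=-12, Score=-2]  = 10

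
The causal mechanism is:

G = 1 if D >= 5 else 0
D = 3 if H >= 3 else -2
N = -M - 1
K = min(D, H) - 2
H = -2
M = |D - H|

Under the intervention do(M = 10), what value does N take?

The intervention breaks the incoming arrows to M: M = |D - H| no longer applies, and M = 10.
N = -M - 1  [with M=10]  = -11

-11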